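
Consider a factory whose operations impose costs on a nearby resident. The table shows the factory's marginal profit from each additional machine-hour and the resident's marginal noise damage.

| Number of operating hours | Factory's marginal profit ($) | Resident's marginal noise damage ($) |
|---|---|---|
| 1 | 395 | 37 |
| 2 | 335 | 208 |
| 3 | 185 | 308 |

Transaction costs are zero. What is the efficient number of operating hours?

2

Bargaining reaches the level where marginal profit last exceeds marginal noise damage.
That holds through level 2 (335 ≥ 208) but not at 3 (185 < 308).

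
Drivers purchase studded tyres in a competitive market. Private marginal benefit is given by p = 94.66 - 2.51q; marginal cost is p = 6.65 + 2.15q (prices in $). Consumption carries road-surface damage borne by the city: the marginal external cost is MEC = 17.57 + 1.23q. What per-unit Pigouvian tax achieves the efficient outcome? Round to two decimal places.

tax = $32.28 per unit

Social marginal benefit = demand − MEC = 77.09 - 3.74q.
Set SMB = MC: 77.09 - 3.74q = 6.65 + 2.15q → q* = 11.9593.
The Pigouvian tax equals MEC at q*: 17.57 + 1.23×11.9593 = 32.2799.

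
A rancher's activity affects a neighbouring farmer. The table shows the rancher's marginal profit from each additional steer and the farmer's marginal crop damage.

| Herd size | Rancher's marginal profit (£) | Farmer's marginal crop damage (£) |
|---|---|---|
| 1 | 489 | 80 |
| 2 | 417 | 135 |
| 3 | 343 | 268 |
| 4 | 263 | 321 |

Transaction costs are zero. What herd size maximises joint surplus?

Bargaining reaches the level where marginal profit last exceeds marginal crop damage.
That holds through level 3 (343 ≥ 268) but not at 4 (263 < 321).

3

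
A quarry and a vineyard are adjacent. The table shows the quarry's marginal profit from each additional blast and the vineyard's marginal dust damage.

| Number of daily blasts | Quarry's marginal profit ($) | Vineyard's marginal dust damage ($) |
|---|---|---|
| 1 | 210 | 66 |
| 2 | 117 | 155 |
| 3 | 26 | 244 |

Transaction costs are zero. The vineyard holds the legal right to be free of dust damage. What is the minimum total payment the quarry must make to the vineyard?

Efficient level: marginal profit ≥ marginal dust damage through level 1, so k* = 1.
With the vineyard holding the right, the quarry must at least compensate total damage at k*: 66 = 66.

$66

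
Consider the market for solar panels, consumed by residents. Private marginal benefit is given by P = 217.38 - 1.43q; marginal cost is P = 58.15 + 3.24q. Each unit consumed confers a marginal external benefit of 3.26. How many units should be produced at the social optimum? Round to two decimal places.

q* = 34.79

Social marginal benefit = demand + MEB = 220.64 - 1.43q.
Set SMB = MC: 220.64 - 1.43q = 58.15 + 3.24q → q* = 34.7944.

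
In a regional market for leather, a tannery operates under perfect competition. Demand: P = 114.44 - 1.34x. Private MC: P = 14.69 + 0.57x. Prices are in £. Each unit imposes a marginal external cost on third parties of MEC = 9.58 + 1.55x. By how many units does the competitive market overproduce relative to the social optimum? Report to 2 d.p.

Market equilibrium (private): 14.69 + 0.57x = 114.44 - 1.34x → x_m = 52.2251.
Social marginal cost = private MC + MEC = 24.27 + 2.12x.
Set SMC = demand: 24.27 + 2.12x = 114.44 - 1.34x → x* = 26.0607.
Gap = |52.2251 − 26.0607| = 26.1644.

26.16 units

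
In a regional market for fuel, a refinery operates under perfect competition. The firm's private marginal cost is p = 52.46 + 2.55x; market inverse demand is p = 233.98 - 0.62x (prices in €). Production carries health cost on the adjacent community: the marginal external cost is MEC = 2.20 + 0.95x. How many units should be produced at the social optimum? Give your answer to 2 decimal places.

x* = 43.52

Social marginal cost = private MC + MEC = 54.66 + 3.50x.
Set SMC = demand: 54.66 + 3.50x = 233.98 - 0.62x → x* = 43.5243.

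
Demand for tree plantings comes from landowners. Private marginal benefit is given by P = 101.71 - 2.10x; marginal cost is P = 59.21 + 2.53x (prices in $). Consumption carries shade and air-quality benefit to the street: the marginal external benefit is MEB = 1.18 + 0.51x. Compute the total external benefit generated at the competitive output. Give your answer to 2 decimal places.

Market equilibrium (private): 59.21 + 2.53x = 101.71 - 2.10x → x_m = 9.1793.
Total external benefit = ∫₀^{x_m} (1.18 + 0.51x) dx = 1.18×9.1793 + ½×0.51×9.1793² = 32.3178.

$32.32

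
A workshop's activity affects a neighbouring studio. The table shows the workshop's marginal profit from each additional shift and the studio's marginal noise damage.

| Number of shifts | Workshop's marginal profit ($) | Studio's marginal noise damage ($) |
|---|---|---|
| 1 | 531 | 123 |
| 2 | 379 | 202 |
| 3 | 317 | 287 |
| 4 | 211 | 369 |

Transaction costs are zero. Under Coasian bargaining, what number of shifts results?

3

Bargaining reaches the level where marginal profit last exceeds marginal noise damage.
That holds through level 3 (317 ≥ 287) but not at 4 (211 < 369).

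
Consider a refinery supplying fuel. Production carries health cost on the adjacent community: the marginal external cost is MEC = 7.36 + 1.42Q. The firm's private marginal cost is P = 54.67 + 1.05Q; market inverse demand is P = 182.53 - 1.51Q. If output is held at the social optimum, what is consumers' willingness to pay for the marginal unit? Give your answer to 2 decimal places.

P = 136.81

Social marginal cost = private MC + MEC = 62.03 + 2.47Q.
Set SMC = demand: 62.03 + 2.47Q = 182.53 - 1.51Q → Q* = 30.2764.
Consumer price on the demand curve at Q*: 182.53 − 1.51×30.2764 = 136.8126.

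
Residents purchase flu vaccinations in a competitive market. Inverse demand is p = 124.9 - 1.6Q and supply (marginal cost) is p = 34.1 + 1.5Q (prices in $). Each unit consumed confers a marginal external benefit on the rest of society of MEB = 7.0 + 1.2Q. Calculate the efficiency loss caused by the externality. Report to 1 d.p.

DWL = $467.5

Market equilibrium (private): 34.1 + 1.5Q = 124.9 - 1.6Q → Q_m = 29.2903.
Social marginal benefit = demand + MEB = 131.9 - 0.4Q.
Set SMB = MC: 131.9 - 0.4Q = 34.1 + 1.5Q → Q* = 51.4737.
Height of the DWL triangle at Q_m is SMB(Q_m) − MC(Q_m) = MEB(Q_m) = 42.1484.
DWL = ½ × 22.1834 × 42.1484 = 467.4974.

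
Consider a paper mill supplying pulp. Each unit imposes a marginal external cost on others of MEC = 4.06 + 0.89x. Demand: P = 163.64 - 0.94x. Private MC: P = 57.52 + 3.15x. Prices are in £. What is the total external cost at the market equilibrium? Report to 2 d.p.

£404.92

Market equilibrium (private): 57.52 + 3.15x = 163.64 - 0.94x → x_m = 25.9462.
Total external cost = ∫₀^{x_m} (4.06 + 0.89x) dx = 4.06×25.9462 + ½×0.89×25.9462² = 404.9179.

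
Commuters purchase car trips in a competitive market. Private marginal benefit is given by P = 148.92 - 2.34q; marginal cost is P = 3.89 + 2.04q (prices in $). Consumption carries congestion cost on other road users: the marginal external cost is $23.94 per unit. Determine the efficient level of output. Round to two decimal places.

q* = 27.65

Social marginal benefit = demand − MEC = 124.98 - 2.34q.
Set SMB = MC: 124.98 - 2.34q = 3.89 + 2.04q → q* = 27.6461.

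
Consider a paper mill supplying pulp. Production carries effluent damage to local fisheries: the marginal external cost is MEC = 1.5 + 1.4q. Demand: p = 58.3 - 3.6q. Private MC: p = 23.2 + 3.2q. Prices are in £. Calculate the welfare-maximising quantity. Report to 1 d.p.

q* = 4.1

Social marginal cost = private MC + MEC = 24.7 + 4.6q.
Set SMC = demand: 24.7 + 4.6q = 58.3 - 3.6q → q* = 4.0976.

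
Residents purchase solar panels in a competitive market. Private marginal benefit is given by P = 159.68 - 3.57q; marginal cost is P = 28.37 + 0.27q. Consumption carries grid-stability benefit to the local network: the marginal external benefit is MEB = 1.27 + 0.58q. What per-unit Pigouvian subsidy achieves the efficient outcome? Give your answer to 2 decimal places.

subsidy = 24.86 per unit

Social marginal benefit = demand + MEB = 160.95 - 2.99q.
Set SMB = MC: 160.95 - 2.99q = 28.37 + 0.27q → q* = 40.6687.
The Pigouvian subsidy equals MEB at q*: 1.27 + 0.58×40.6687 = 24.8578.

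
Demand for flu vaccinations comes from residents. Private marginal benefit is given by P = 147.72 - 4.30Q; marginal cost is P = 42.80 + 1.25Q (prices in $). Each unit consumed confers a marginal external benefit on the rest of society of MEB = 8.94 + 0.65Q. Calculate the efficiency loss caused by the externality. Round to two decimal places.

DWL = $45.98

Market equilibrium (private): 42.80 + 1.25Q = 147.72 - 4.30Q → Q_m = 18.9045.
Social marginal benefit = demand + MEB = 156.66 - 3.65Q.
Set SMB = MC: 156.66 - 3.65Q = 42.80 + 1.25Q → Q* = 23.2367.
Height of the DWL triangle at Q_m is SMB(Q_m) − MC(Q_m) = MEB(Q_m) = 21.2279.
DWL = ½ × 4.3322 × 21.2279 = 45.9818.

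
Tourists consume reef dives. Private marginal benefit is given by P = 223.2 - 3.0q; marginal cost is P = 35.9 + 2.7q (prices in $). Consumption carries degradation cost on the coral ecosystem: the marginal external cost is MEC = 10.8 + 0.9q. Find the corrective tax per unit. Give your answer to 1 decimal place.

Social marginal benefit = demand − MEC = 212.4 - 3.9q.
Set SMB = MC: 212.4 - 3.9q = 35.9 + 2.7q → q* = 26.7424.
The Pigouvian tax equals MEC at q*: 10.8 + 0.9×26.7424 = 34.8682.

tax = $34.9 per unit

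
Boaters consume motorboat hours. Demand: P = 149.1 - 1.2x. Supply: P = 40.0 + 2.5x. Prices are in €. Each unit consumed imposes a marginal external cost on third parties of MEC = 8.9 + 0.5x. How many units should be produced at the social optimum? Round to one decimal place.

Social marginal benefit = demand − MEC = 140.2 - 1.7x.
Set SMB = MC: 140.2 - 1.7x = 40.0 + 2.5x → x* = 23.8571.

x* = 23.9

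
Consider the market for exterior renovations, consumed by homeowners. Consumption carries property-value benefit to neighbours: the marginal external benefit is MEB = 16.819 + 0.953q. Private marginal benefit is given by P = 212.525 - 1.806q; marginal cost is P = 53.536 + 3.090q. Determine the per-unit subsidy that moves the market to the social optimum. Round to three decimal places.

Social marginal benefit = demand + MEB = 229.344 - 0.853q.
Set SMB = MC: 229.344 - 0.853q = 53.536 + 3.090q → q* = 44.5874.
The Pigouvian subsidy equals MEB at q*: 16.819 + 0.953×44.5874 = 59.3108.

subsidy = 59.311 per unit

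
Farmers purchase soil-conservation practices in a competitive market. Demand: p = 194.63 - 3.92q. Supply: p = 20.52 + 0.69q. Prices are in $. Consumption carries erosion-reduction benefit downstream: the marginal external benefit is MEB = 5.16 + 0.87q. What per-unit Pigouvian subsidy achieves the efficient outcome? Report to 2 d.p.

Social marginal benefit = demand + MEB = 199.79 - 3.05q.
Set SMB = MC: 199.79 - 3.05q = 20.52 + 0.69q → q* = 47.9332.
The Pigouvian subsidy equals MEB at q*: 5.16 + 0.87×47.9332 = 46.8619.

subsidy = $46.86 per unit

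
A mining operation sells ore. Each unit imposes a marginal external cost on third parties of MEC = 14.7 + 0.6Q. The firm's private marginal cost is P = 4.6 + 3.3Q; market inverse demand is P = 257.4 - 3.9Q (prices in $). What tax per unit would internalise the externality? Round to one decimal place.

tax = $33.0 per unit

Social marginal cost = private MC + MEC = 19.3 + 3.9Q.
Set SMC = demand: 19.3 + 3.9Q = 257.4 - 3.9Q → Q* = 30.5256.
The Pigouvian tax equals MEC at Q*: 14.7 + 0.6×30.5256 = 33.0154.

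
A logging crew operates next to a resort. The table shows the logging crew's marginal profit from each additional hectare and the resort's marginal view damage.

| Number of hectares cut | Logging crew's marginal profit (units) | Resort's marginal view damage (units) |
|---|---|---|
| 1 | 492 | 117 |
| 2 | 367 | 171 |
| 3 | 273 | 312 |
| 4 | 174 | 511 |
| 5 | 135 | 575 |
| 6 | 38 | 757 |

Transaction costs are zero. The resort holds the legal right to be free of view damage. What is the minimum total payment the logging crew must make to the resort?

288

Efficient level: marginal profit ≥ marginal view damage through level 2, so k* = 2.
With the resort holding the right, the logging crew must at least compensate total damage at k*: 117 + 171 = 288.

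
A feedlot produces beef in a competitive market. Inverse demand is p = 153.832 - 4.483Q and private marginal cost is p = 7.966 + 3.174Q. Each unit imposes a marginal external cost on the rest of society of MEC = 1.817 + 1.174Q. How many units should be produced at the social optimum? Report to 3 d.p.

Social marginal cost = private MC + MEC = 9.783 + 4.348Q.
Set SMC = demand: 9.783 + 4.348Q = 153.832 - 4.483Q → Q* = 16.3117.

Q* = 16.312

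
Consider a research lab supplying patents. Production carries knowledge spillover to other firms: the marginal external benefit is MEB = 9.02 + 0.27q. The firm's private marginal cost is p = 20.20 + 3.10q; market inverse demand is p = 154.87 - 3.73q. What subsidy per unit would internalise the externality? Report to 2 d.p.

subsidy = 14.93 per unit

Social marginal cost = private MC − MEB = 11.18 + 2.83q.
Set SMC = demand: 11.18 + 2.83q = 154.87 - 3.73q → q* = 21.9040.
The Pigouvian subsidy equals MEB at q*: 9.02 + 0.27×21.9040 = 14.9341.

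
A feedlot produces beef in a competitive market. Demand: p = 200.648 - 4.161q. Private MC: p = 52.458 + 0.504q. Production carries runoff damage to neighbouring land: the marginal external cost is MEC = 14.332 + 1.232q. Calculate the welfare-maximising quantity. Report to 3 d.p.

Social marginal cost = private MC + MEC = 66.790 + 1.736q.
Set SMC = demand: 66.790 + 1.736q = 200.648 - 4.161q → q* = 22.6993.

q* = 22.699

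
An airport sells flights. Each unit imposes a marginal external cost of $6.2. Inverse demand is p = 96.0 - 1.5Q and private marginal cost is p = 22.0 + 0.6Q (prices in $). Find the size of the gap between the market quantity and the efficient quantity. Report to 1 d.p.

3.0 units

Market equilibrium (private): 22.0 + 0.6Q = 96.0 - 1.5Q → Q_m = 35.2381.
Social marginal cost = private MC + MEC = 28.2 + 0.6Q.
Set SMC = demand: 28.2 + 0.6Q = 96.0 - 1.5Q → Q* = 32.2857.
Gap = |35.2381 − 32.2857| = 2.9524.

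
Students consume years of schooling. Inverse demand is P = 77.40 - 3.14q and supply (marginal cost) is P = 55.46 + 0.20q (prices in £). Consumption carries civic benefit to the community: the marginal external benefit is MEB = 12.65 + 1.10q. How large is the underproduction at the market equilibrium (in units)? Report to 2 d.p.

8.87 units

Market equilibrium (private): 55.46 + 0.20q = 77.40 - 3.14q → q_m = 6.5689.
Social marginal benefit = demand + MEB = 90.05 - 2.04q.
Set SMB = MC: 90.05 - 2.04q = 55.46 + 0.20q → q* = 15.4420.
Gap = |6.5689 − 15.4420| = 8.8731.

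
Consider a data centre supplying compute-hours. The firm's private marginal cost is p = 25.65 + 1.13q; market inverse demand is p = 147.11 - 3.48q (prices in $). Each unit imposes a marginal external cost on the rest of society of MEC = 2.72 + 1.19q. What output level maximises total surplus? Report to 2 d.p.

Social marginal cost = private MC + MEC = 28.37 + 2.32q.
Set SMC = demand: 28.37 + 2.32q = 147.11 - 3.48q → q* = 20.4724.

q* = 20.47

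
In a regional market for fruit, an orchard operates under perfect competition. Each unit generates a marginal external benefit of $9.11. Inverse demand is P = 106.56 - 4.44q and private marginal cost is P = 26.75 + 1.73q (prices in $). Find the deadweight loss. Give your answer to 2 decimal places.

DWL = $6.73

Market equilibrium (private): 26.75 + 1.73q = 106.56 - 4.44q → q_m = 12.9352.
Social marginal cost = private MC − MEB = 17.64 + 1.73q.
Set SMC = demand: 17.64 + 1.73q = 106.56 - 4.44q → q* = 14.4117.
The welfare-loss triangle has base |q_m − q*| and height MEB(q_m) (the vertical gap between SMC and demand is zero at q* and MEB at q_m).
DWL = ½ × 1.4765 × 9.1100 = 6.7255.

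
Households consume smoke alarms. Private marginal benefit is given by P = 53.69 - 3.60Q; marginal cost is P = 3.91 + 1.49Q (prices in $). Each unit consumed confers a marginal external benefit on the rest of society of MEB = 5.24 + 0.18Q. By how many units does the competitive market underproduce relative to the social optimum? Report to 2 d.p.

Market equilibrium (private): 3.91 + 1.49Q = 53.69 - 3.60Q → Q_m = 9.7800.
Social marginal benefit = demand + MEB = 58.93 - 3.42Q.
Set SMB = MC: 58.93 - 3.42Q = 3.91 + 1.49Q → Q* = 11.2057.
Gap = |9.7800 − 11.2057| = 1.4257.

1.43 units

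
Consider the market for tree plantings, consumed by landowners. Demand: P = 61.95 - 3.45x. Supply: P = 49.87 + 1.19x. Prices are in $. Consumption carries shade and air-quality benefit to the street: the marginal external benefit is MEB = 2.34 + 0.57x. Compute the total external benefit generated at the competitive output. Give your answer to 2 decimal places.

$8.02

Market equilibrium (private): 49.87 + 1.19x = 61.95 - 3.45x → x_m = 2.6034.
Total external benefit = ∫₀^{x_m} (2.34 + 0.57x) dx = 2.34×2.6034 + ½×0.57×2.6034² = 8.0236.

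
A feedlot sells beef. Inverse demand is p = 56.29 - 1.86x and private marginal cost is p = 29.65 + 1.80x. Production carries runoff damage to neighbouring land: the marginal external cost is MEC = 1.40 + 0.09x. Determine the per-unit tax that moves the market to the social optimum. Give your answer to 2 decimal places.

tax = 2.01 per unit

Social marginal cost = private MC + MEC = 31.05 + 1.89x.
Set SMC = demand: 31.05 + 1.89x = 56.29 - 1.86x → x* = 6.7307.
The Pigouvian tax equals MEC at x*: 1.40 + 0.09×6.7307 = 2.0058.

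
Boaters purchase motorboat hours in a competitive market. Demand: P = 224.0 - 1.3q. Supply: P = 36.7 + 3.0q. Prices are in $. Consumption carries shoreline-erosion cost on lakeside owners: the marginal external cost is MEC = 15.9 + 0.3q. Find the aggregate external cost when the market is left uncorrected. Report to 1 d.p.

$977.2

Market equilibrium (private): 36.7 + 3.0q = 224.0 - 1.3q → q_m = 43.5581.
Total external cost = ∫₀^{q_m} (15.9 + 0.3q) dq = 15.9×43.5581 + ½×0.3×43.5581² = 977.1700.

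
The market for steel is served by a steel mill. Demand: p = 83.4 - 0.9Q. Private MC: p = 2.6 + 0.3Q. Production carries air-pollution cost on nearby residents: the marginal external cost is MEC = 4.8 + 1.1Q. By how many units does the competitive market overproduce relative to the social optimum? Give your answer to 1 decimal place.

Market equilibrium (private): 2.6 + 0.3Q = 83.4 - 0.9Q → Q_m = 67.3333.
Social marginal cost = private MC + MEC = 7.4 + 1.4Q.
Set SMC = demand: 7.4 + 1.4Q = 83.4 - 0.9Q → Q* = 33.0435.
Gap = |67.3333 − 33.0435| = 34.2898.

34.3 units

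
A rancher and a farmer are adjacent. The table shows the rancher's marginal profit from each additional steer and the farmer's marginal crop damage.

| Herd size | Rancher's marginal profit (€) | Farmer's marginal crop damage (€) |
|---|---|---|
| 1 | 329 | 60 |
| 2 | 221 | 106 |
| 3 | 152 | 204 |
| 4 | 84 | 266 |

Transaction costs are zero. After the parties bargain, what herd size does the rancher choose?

Bargaining reaches the level where marginal profit last exceeds marginal crop damage.
That holds through level 2 (221 ≥ 106) but not at 3 (152 < 204).

2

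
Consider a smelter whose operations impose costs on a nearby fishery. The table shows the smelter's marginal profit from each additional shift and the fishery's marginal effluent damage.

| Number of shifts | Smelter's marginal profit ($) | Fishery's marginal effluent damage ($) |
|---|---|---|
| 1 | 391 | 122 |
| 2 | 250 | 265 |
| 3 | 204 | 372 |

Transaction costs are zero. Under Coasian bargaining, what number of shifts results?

1

Bargaining reaches the level where marginal profit last exceeds marginal effluent damage.
That holds through level 1 (391 ≥ 122) but not at 2 (250 < 265).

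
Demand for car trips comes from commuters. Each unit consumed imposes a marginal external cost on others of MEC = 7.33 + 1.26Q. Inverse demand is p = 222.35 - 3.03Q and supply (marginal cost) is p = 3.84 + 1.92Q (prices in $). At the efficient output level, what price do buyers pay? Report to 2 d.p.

P = $119.31

Social marginal benefit = demand − MEC = 215.02 - 4.29Q.
Set SMB = MC: 215.02 - 4.29Q = 3.84 + 1.92Q → Q* = 34.0064.
Consumer price on the demand curve at Q*: 222.35 − 3.03×34.0064 = 119.3106.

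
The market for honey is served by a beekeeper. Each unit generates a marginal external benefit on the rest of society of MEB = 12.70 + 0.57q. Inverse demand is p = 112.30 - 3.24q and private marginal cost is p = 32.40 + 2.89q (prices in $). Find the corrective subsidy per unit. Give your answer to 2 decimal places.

Social marginal cost = private MC − MEB = 19.70 + 2.32q.
Set SMC = demand: 19.70 + 2.32q = 112.30 - 3.24q → q* = 16.6547.
The Pigouvian subsidy equals MEB at q*: 12.70 + 0.57×16.6547 = 22.1932.

subsidy = $22.19 per unit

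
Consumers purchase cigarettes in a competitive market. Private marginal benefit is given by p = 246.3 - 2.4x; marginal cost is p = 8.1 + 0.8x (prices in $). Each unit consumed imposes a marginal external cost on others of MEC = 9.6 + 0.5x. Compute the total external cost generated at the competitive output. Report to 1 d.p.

$2099.8

Market equilibrium (private): 8.1 + 0.8x = 246.3 - 2.4x → x_m = 74.4375.
Total external cost = ∫₀^{x_m} (9.6 + 0.5x) dx = 9.6×74.4375 + ½×0.5×74.4375² = 2099.8354.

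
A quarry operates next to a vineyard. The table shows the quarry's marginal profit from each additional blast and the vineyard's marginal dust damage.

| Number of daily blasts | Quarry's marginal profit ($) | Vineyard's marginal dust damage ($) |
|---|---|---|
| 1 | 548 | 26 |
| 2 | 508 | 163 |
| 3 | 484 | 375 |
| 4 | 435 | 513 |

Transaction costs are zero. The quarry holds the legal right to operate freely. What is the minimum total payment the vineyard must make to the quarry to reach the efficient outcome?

Left alone the quarry would choose level 4 (marginal profit stays positive).
Efficient level: k* = 3 (marginal profit ≥ marginal dust damage through 3).
The vineyard must at least cover the quarry's forgone profit from cutting 4→3: 435 = 435.

$435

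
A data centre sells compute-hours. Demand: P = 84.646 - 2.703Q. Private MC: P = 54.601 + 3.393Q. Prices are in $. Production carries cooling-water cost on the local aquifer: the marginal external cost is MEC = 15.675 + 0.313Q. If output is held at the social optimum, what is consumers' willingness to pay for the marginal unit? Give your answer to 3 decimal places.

Social marginal cost = private MC + MEC = 70.276 + 3.706Q.
Set SMC = demand: 70.276 + 3.706Q = 84.646 - 2.703Q → Q* = 2.2422.
Consumer price on the demand curve at Q*: 84.646 − 2.703×2.2422 = 78.5853.

P = $78.585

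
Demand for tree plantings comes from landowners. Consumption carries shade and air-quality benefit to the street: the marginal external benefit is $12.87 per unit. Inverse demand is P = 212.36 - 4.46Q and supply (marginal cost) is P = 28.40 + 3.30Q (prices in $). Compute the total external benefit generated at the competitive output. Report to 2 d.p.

Market equilibrium (private): 28.40 + 3.30Q = 212.36 - 4.46Q → Q_m = 23.7062.
Total external benefit = MEB × Q_m = 12.87 × 23.7062 = 305.0988.

$305.10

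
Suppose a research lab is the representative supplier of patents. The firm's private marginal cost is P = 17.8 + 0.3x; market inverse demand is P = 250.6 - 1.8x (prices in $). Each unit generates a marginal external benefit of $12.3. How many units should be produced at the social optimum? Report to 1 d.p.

Social marginal cost = private MC − MEB = 5.5 + 0.3x.
Set SMC = demand: 5.5 + 0.3x = 250.6 - 1.8x → x* = 116.7143.

x* = 116.7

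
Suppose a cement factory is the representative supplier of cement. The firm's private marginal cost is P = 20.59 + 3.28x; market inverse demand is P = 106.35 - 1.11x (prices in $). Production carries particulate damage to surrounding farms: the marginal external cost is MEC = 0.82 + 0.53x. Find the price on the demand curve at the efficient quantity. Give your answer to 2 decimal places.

Social marginal cost = private MC + MEC = 21.41 + 3.81x.
Set SMC = demand: 21.41 + 3.81x = 106.35 - 1.11x → x* = 17.2642.
Consumer price on the demand curve at x*: 106.35 − 1.11×17.2642 = 87.1867.

P = $87.19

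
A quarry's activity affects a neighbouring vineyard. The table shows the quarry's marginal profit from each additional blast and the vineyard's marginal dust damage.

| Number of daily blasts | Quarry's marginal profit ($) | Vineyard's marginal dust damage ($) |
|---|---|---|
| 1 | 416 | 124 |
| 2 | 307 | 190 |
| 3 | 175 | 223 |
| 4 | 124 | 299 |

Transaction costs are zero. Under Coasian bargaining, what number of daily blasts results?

Bargaining reaches the level where marginal profit last exceeds marginal dust damage.
That holds through level 2 (307 ≥ 190) but not at 3 (175 < 223).

2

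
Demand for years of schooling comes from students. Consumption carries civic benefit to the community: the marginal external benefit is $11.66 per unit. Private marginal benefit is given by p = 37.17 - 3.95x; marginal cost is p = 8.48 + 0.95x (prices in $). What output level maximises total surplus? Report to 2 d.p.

x* = 8.23

Social marginal benefit = demand + MEB = 48.83 - 3.95x.
Set SMB = MC: 48.83 - 3.95x = 8.48 + 0.95x → x* = 8.2347.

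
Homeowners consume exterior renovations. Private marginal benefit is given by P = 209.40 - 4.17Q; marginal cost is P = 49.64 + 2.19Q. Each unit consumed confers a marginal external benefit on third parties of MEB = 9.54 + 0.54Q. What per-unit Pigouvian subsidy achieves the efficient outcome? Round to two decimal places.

subsidy = 25.25 per unit

Social marginal benefit = demand + MEB = 218.94 - 3.63Q.
Set SMB = MC: 218.94 - 3.63Q = 49.64 + 2.19Q → Q* = 29.0893.
The Pigouvian subsidy equals MEB at Q*: 9.54 + 0.54×29.0893 = 25.2482.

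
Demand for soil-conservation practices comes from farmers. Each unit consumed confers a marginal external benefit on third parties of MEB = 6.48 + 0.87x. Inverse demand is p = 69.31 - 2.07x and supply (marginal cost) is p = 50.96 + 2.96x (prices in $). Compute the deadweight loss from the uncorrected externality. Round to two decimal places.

Market equilibrium (private): 50.96 + 2.96x = 69.31 - 2.07x → x_m = 3.6481.
Social marginal benefit = demand + MEB = 75.79 - 1.20x.
Set SMB = MC: 75.79 - 1.20x = 50.96 + 2.96x → x* = 5.9688.
The loss is the area between SMB and MC from x* to x_m; with linear curves that's a triangle of height MEB(x_m).
DWL = ½ × 2.3207 × 9.6539 = 11.2019.

DWL = $11.20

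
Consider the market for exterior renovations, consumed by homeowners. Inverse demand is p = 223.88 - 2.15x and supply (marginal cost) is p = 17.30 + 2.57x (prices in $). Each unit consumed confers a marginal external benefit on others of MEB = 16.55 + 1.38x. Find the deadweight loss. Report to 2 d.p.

Market equilibrium (private): 17.30 + 2.57x = 223.88 - 2.15x → x_m = 43.7669.
Social marginal benefit = demand + MEB = 240.43 - 0.77x.
Set SMB = MC: 240.43 - 0.77x = 17.30 + 2.57x → x* = 66.8054.
Height of the DWL triangle at x_m is SMB(x_m) − MC(x_m) = MEB(x_m) = 76.9484.
DWL = ½ × 23.0385 × 76.9484 = 886.3879.

DWL = $886.39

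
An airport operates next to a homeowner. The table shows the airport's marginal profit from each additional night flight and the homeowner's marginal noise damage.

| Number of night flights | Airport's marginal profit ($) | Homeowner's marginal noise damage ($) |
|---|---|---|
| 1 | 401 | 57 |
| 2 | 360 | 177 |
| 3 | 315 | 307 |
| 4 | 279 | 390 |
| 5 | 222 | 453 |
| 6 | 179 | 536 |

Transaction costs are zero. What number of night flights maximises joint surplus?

3

Bargaining reaches the level where marginal profit last exceeds marginal noise damage.
That holds through level 3 (315 ≥ 307) but not at 4 (279 < 390).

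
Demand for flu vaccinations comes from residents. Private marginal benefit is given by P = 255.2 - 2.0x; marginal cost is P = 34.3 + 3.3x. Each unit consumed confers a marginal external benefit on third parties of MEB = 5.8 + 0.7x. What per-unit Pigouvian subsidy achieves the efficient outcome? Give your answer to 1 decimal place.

subsidy = 40.3 per unit

Social marginal benefit = demand + MEB = 261.0 - 1.3x.
Set SMB = MC: 261.0 - 1.3x = 34.3 + 3.3x → x* = 49.2826.
The Pigouvian subsidy equals MEB at x*: 5.8 + 0.7×49.2826 = 40.2978.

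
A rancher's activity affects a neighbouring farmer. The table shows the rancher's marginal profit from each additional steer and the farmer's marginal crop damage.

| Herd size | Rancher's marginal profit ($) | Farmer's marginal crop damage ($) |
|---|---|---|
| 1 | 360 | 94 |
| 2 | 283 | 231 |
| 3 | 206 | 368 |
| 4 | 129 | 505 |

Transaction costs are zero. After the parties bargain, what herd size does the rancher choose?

2

Bargaining reaches the level where marginal profit last exceeds marginal crop damage.
That holds through level 2 (283 ≥ 231) but not at 3 (206 < 368).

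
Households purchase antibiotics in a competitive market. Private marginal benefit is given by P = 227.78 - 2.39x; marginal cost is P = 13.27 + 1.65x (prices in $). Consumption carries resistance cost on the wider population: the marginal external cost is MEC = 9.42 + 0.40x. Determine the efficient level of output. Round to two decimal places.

x* = 46.19

Social marginal benefit = demand − MEC = 218.36 - 2.79x.
Set SMB = MC: 218.36 - 2.79x = 13.27 + 1.65x → x* = 46.1914.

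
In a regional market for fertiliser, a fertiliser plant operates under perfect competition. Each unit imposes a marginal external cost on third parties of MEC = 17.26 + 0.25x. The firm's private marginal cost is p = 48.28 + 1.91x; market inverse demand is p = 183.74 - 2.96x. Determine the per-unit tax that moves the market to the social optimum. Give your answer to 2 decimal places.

Social marginal cost = private MC + MEC = 65.54 + 2.16x.
Set SMC = demand: 65.54 + 2.16x = 183.74 - 2.96x → x* = 23.0859.
The Pigouvian tax equals MEC at x*: 17.26 + 0.25×23.0859 = 23.0315.

tax = 23.03 per unit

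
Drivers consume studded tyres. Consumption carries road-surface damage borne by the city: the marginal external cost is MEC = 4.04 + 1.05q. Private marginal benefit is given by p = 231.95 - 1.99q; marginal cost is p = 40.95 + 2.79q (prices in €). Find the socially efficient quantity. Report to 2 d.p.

Social marginal benefit = demand − MEC = 227.91 - 3.04q.
Set SMB = MC: 227.91 - 3.04q = 40.95 + 2.79q → q* = 32.0686.

q* = 32.07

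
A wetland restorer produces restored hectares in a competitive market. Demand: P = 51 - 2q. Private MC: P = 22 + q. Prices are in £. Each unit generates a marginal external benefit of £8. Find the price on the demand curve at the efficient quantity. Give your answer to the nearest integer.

P = £26

Social marginal cost = private MC − MEB = 14 + q.
Set SMC = demand: 14 + q = 51 - 2q → q* = 12.3333.
Consumer price on the demand curve at q*: 51 − 2×12.3333 = 26.3334.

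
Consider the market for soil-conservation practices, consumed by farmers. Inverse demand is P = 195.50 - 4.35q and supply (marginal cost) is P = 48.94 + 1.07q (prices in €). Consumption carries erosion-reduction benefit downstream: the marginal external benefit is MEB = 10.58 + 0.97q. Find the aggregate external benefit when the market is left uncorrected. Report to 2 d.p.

Market equilibrium (private): 48.94 + 1.07q = 195.50 - 4.35q → q_m = 27.0406.
Total external benefit = ∫₀^{q_m} (10.58 + 0.97q) dq = 10.58×27.0406 + ½×0.97×27.0406² = 640.7187.

€640.72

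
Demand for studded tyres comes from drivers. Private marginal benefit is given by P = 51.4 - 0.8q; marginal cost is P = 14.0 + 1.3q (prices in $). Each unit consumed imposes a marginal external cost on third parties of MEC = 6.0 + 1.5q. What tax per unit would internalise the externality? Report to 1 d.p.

Social marginal benefit = demand − MEC = 45.4 - 2.3q.
Set SMB = MC: 45.4 - 2.3q = 14.0 + 1.3q → q* = 8.7222.
The Pigouvian tax equals MEC at q*: 6.0 + 1.5×8.7222 = 19.0833.

tax = $19.1 per unit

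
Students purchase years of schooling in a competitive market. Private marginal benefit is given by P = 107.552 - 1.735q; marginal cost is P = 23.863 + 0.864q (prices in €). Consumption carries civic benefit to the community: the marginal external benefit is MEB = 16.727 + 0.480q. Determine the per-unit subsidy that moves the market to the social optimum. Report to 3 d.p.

subsidy = €39.473 per unit

Social marginal benefit = demand + MEB = 124.279 - 1.255q.
Set SMB = MC: 124.279 - 1.255q = 23.863 + 0.864q → q* = 47.3884.
The Pigouvian subsidy equals MEB at q*: 16.727 + 0.480×47.3884 = 39.4734.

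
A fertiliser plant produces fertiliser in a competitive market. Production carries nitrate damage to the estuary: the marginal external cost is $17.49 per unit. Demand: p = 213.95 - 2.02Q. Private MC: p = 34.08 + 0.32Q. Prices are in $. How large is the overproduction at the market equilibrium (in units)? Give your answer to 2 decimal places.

Market equilibrium (private): 34.08 + 0.32Q = 213.95 - 2.02Q → Q_m = 76.8675.
Social marginal cost = private MC + MEC = 51.57 + 0.32Q.
Set SMC = demand: 51.57 + 0.32Q = 213.95 - 2.02Q → Q* = 69.3932.
Gap = |76.8675 − 69.3932| = 7.4743.

7.47 units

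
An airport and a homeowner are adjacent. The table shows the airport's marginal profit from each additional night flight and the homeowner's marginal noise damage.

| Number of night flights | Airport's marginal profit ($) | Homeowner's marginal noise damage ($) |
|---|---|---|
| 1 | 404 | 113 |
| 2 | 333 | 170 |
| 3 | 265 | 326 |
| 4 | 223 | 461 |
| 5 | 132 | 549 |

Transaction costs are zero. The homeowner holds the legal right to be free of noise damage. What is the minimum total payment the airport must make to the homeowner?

Efficient level: marginal profit ≥ marginal noise damage through level 2, so k* = 2.
With the homeowner holding the right, the airport must at least compensate total damage at k*: 113 + 170 = 283.

$283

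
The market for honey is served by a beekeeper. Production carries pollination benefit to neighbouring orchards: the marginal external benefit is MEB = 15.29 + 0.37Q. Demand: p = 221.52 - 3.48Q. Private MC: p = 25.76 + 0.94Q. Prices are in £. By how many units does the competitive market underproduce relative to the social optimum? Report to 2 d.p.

7.82 units

Market equilibrium (private): 25.76 + 0.94Q = 221.52 - 3.48Q → Q_m = 44.2896.
Social marginal cost = private MC − MEB = 10.47 + 0.57Q.
Set SMC = demand: 10.47 + 0.57Q = 221.52 - 3.48Q → Q* = 52.1111.
Gap = |44.2896 − 52.1111| = 7.8215.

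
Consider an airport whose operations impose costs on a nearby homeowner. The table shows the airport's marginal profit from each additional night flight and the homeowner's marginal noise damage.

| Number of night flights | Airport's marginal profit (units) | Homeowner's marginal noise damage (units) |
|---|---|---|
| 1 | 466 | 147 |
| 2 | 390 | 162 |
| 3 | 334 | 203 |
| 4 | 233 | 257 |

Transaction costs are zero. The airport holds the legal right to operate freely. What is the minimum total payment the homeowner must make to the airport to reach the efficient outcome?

233

Left alone the airport would choose level 4 (marginal profit stays positive).
Efficient level: k* = 3 (marginal profit ≥ marginal noise damage through 3).
The homeowner must at least cover the airport's forgone profit from cutting 4→3: 233 = 233.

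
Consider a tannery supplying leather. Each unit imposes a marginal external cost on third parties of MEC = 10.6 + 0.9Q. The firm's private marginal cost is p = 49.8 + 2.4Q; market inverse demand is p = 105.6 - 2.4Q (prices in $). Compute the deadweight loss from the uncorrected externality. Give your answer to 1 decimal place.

DWL = $38.9

Market equilibrium (private): 49.8 + 2.4Q = 105.6 - 2.4Q → Q_m = 11.6250.
Social marginal cost = private MC + MEC = 60.4 + 3.3Q.
Set SMC = demand: 60.4 + 3.3Q = 105.6 - 2.4Q → Q* = 7.9298.
Height of the DWL triangle at Q_m is SMC(Q_m) − demand(Q_m) = MEC(Q_m) = 21.0625.
DWL = ½ × 3.6952 × 21.0625 = 38.9151.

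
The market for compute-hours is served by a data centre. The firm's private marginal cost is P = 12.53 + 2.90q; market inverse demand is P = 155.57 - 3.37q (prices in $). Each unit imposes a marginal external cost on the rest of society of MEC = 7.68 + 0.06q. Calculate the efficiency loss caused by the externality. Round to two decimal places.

Market equilibrium (private): 12.53 + 2.90q = 155.57 - 3.37q → q_m = 22.8134.
Social marginal cost = private MC + MEC = 20.21 + 2.96q.
Set SMC = demand: 20.21 + 2.96q = 155.57 - 3.37q → q* = 21.3839.
The welfare-loss triangle has base |q_m − q*| and height MEC(q_m) (the vertical gap between SMC and demand is zero at q* and MEC at q_m).
DWL = ½ × 1.4295 × 9.0488 = 6.4676.

DWL = $6.47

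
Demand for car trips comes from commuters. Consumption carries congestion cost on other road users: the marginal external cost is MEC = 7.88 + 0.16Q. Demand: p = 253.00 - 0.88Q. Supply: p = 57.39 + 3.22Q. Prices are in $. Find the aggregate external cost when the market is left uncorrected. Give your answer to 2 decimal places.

Market equilibrium (private): 57.39 + 3.22Q = 253.00 - 0.88Q → Q_m = 47.7098.
Total external cost = ∫₀^{Q_m} (7.88 + 0.16Q) dQ = 7.88×47.7098 + ½×0.16×47.7098² = 558.0512.

$558.05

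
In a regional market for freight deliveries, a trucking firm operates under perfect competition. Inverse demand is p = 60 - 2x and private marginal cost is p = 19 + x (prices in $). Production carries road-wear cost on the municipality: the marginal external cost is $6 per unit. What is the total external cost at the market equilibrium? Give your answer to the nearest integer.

Market equilibrium (private): 19 + x = 60 - 2x → x_m = 13.6667.
Total external cost = MEC × x_m = 6 × 13.6667 = 82.0002.

$82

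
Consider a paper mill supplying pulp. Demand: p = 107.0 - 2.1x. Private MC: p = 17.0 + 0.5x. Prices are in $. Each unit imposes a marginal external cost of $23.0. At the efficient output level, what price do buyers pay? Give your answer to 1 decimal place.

P = $52.9

Social marginal cost = private MC + MEC = 40.0 + 0.5x.
Set SMC = demand: 40.0 + 0.5x = 107.0 - 2.1x → x* = 25.7692.
Consumer price on the demand curve at x*: 107.0 − 2.1×25.7692 = 52.8847.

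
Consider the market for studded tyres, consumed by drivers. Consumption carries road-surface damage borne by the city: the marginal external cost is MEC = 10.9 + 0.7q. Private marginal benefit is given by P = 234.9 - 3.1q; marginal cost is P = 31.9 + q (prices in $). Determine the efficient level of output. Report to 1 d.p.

q* = 40.0

Social marginal benefit = demand − MEC = 224.0 - 3.8q.
Set SMB = MC: 224.0 - 3.8q = 31.9 + q → q* = 40.0208.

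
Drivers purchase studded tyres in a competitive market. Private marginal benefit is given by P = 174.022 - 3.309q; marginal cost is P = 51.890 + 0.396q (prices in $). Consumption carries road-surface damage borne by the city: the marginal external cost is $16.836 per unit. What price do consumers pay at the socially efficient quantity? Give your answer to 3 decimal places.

P = $79.980

Social marginal benefit = demand − MEC = 157.186 - 3.309q.
Set SMB = MC: 157.186 - 3.309q = 51.890 + 0.396q → q* = 28.4200.
Consumer price on the demand curve at q*: 174.022 − 3.309×28.4200 = 79.9802.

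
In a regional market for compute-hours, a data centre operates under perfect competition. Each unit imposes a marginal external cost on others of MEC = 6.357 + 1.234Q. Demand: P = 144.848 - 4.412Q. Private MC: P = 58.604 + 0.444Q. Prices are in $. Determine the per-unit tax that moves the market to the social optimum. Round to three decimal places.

Social marginal cost = private MC + MEC = 64.961 + 1.678Q.
Set SMC = demand: 64.961 + 1.678Q = 144.848 - 4.412Q → Q* = 13.1177.
The Pigouvian tax equals MEC at Q*: 6.357 + 1.234×13.1177 = 22.5442.

tax = $22.544 per unit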